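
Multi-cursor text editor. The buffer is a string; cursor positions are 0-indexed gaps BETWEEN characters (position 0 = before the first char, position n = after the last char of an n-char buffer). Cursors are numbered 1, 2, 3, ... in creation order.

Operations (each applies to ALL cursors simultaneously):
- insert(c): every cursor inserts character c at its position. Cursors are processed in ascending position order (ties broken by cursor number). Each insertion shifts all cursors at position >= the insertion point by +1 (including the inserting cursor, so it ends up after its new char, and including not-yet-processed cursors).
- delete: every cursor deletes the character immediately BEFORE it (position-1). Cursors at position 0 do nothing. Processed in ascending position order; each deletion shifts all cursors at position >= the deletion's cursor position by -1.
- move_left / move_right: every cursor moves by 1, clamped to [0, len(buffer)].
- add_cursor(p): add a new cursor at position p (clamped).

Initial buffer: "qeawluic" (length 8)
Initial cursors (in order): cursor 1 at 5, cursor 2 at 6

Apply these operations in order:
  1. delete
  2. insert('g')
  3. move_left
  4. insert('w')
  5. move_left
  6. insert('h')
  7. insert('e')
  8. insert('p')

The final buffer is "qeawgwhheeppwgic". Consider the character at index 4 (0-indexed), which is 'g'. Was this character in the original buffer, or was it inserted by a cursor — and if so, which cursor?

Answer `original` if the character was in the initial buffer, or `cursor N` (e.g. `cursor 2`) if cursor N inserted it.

Answer: cursor 1

Derivation:
After op 1 (delete): buffer="qeawic" (len 6), cursors c1@4 c2@4, authorship ......
After op 2 (insert('g')): buffer="qeawggic" (len 8), cursors c1@6 c2@6, authorship ....12..
After op 3 (move_left): buffer="qeawggic" (len 8), cursors c1@5 c2@5, authorship ....12..
After op 4 (insert('w')): buffer="qeawgwwgic" (len 10), cursors c1@7 c2@7, authorship ....1122..
After op 5 (move_left): buffer="qeawgwwgic" (len 10), cursors c1@6 c2@6, authorship ....1122..
After op 6 (insert('h')): buffer="qeawgwhhwgic" (len 12), cursors c1@8 c2@8, authorship ....111222..
After op 7 (insert('e')): buffer="qeawgwhheewgic" (len 14), cursors c1@10 c2@10, authorship ....11121222..
After op 8 (insert('p')): buffer="qeawgwhheeppwgic" (len 16), cursors c1@12 c2@12, authorship ....1112121222..
Authorship (.=original, N=cursor N): . . . . 1 1 1 2 1 2 1 2 2 2 . .
Index 4: author = 1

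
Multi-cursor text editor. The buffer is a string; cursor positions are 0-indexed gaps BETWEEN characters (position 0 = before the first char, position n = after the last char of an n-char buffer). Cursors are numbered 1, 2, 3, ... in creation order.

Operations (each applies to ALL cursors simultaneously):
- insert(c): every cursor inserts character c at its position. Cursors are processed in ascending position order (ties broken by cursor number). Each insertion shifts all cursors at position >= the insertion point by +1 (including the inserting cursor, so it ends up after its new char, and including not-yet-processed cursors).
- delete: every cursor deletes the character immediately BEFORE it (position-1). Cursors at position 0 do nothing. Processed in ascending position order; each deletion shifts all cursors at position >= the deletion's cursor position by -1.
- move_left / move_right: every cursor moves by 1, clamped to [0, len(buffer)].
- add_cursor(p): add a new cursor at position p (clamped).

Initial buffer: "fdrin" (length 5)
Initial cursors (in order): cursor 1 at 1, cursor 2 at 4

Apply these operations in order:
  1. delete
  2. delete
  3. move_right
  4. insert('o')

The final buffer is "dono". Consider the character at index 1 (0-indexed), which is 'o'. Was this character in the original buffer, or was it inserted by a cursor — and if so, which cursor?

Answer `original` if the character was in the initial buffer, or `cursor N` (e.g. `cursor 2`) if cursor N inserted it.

Answer: cursor 1

Derivation:
After op 1 (delete): buffer="drn" (len 3), cursors c1@0 c2@2, authorship ...
After op 2 (delete): buffer="dn" (len 2), cursors c1@0 c2@1, authorship ..
After op 3 (move_right): buffer="dn" (len 2), cursors c1@1 c2@2, authorship ..
After op 4 (insert('o')): buffer="dono" (len 4), cursors c1@2 c2@4, authorship .1.2
Authorship (.=original, N=cursor N): . 1 . 2
Index 1: author = 1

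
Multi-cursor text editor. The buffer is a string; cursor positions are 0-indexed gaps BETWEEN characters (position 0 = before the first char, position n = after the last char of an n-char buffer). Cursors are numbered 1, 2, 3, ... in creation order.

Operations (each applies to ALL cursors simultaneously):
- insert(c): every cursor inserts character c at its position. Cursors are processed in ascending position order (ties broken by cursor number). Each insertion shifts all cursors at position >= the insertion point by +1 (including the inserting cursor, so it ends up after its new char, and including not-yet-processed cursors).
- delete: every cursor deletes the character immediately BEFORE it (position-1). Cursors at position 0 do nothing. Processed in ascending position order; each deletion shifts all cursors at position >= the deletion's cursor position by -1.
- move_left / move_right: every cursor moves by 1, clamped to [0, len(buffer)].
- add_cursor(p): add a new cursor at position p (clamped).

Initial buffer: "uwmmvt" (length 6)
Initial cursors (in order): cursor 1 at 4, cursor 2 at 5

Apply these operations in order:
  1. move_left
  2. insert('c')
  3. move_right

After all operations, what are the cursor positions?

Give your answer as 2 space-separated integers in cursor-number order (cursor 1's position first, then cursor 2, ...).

After op 1 (move_left): buffer="uwmmvt" (len 6), cursors c1@3 c2@4, authorship ......
After op 2 (insert('c')): buffer="uwmcmcvt" (len 8), cursors c1@4 c2@6, authorship ...1.2..
After op 3 (move_right): buffer="uwmcmcvt" (len 8), cursors c1@5 c2@7, authorship ...1.2..

Answer: 5 7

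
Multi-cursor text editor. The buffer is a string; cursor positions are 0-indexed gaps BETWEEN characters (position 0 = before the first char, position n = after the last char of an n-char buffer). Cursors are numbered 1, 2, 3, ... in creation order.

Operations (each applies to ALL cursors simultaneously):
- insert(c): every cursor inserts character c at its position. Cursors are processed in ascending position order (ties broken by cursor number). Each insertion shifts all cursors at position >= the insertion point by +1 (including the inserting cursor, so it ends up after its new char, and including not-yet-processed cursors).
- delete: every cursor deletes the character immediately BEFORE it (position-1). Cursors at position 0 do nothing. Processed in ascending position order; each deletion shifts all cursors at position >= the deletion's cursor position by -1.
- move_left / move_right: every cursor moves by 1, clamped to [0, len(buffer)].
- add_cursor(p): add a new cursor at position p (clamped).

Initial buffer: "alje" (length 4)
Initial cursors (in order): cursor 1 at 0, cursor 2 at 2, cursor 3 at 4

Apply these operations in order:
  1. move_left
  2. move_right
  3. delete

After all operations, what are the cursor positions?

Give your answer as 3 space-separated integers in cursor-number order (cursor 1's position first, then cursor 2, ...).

After op 1 (move_left): buffer="alje" (len 4), cursors c1@0 c2@1 c3@3, authorship ....
After op 2 (move_right): buffer="alje" (len 4), cursors c1@1 c2@2 c3@4, authorship ....
After op 3 (delete): buffer="j" (len 1), cursors c1@0 c2@0 c3@1, authorship .

Answer: 0 0 1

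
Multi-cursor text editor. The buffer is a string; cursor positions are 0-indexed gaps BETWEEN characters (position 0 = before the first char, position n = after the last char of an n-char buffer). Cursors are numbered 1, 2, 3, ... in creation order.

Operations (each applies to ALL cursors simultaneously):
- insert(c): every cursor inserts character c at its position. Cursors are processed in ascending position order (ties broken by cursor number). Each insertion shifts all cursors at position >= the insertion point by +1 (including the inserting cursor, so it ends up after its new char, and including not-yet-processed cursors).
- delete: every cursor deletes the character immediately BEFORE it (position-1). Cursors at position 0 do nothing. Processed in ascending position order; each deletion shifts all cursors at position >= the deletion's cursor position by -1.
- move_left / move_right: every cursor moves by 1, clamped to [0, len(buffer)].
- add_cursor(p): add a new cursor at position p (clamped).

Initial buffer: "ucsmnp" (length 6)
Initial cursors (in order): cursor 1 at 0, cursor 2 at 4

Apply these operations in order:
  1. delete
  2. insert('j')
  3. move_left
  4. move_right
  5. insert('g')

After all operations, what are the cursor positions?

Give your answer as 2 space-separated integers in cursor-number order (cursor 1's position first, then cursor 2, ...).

Answer: 2 7

Derivation:
After op 1 (delete): buffer="ucsnp" (len 5), cursors c1@0 c2@3, authorship .....
After op 2 (insert('j')): buffer="jucsjnp" (len 7), cursors c1@1 c2@5, authorship 1...2..
After op 3 (move_left): buffer="jucsjnp" (len 7), cursors c1@0 c2@4, authorship 1...2..
After op 4 (move_right): buffer="jucsjnp" (len 7), cursors c1@1 c2@5, authorship 1...2..
After op 5 (insert('g')): buffer="jgucsjgnp" (len 9), cursors c1@2 c2@7, authorship 11...22..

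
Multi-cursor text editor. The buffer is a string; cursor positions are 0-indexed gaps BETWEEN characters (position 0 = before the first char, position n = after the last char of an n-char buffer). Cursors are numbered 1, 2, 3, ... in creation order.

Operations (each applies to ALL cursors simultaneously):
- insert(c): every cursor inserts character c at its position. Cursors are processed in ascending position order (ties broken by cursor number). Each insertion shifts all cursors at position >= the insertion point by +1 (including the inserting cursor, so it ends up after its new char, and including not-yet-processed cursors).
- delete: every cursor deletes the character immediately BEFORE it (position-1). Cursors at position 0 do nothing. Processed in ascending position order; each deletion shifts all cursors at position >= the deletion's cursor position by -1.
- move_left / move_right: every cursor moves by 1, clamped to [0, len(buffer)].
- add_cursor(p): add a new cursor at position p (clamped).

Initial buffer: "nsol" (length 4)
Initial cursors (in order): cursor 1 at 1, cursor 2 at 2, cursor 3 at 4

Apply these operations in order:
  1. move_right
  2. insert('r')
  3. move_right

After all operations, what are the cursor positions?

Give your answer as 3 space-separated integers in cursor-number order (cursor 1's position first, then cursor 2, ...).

Answer: 4 6 7

Derivation:
After op 1 (move_right): buffer="nsol" (len 4), cursors c1@2 c2@3 c3@4, authorship ....
After op 2 (insert('r')): buffer="nsrorlr" (len 7), cursors c1@3 c2@5 c3@7, authorship ..1.2.3
After op 3 (move_right): buffer="nsrorlr" (len 7), cursors c1@4 c2@6 c3@7, authorship ..1.2.3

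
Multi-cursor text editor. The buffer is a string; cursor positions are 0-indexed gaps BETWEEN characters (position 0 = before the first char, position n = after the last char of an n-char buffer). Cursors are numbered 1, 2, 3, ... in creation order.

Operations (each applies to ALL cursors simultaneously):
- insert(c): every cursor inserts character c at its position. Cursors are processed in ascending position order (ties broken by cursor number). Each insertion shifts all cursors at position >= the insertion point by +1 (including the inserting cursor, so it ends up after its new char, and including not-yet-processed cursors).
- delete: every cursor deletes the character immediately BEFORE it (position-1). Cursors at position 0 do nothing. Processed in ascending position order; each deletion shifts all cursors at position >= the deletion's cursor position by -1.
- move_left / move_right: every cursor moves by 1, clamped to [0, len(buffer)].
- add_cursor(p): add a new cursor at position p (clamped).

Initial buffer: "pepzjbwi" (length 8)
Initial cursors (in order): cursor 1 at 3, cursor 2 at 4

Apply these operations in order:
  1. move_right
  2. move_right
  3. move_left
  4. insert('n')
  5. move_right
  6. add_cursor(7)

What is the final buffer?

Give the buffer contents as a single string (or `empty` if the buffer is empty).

Answer: pepznjnbwi

Derivation:
After op 1 (move_right): buffer="pepzjbwi" (len 8), cursors c1@4 c2@5, authorship ........
After op 2 (move_right): buffer="pepzjbwi" (len 8), cursors c1@5 c2@6, authorship ........
After op 3 (move_left): buffer="pepzjbwi" (len 8), cursors c1@4 c2@5, authorship ........
After op 4 (insert('n')): buffer="pepznjnbwi" (len 10), cursors c1@5 c2@7, authorship ....1.2...
After op 5 (move_right): buffer="pepznjnbwi" (len 10), cursors c1@6 c2@8, authorship ....1.2...
After op 6 (add_cursor(7)): buffer="pepznjnbwi" (len 10), cursors c1@6 c3@7 c2@8, authorship ....1.2...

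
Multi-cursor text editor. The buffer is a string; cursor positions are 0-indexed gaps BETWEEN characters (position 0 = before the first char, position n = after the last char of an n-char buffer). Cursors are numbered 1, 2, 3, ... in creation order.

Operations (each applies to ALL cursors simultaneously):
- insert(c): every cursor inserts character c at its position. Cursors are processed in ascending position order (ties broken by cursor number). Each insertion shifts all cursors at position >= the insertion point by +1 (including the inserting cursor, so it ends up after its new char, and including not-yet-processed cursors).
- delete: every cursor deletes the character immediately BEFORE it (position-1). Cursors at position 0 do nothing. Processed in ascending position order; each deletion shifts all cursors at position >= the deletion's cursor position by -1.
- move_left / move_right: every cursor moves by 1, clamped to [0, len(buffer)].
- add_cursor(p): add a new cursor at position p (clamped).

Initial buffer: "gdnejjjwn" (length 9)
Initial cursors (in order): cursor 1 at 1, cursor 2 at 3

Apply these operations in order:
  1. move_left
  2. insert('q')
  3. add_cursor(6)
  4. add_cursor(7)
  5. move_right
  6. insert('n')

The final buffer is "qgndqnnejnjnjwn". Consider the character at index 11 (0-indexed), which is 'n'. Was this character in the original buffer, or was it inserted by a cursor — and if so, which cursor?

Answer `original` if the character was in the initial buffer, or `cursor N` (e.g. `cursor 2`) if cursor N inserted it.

After op 1 (move_left): buffer="gdnejjjwn" (len 9), cursors c1@0 c2@2, authorship .........
After op 2 (insert('q')): buffer="qgdqnejjjwn" (len 11), cursors c1@1 c2@4, authorship 1..2.......
After op 3 (add_cursor(6)): buffer="qgdqnejjjwn" (len 11), cursors c1@1 c2@4 c3@6, authorship 1..2.......
After op 4 (add_cursor(7)): buffer="qgdqnejjjwn" (len 11), cursors c1@1 c2@4 c3@6 c4@7, authorship 1..2.......
After op 5 (move_right): buffer="qgdqnejjjwn" (len 11), cursors c1@2 c2@5 c3@7 c4@8, authorship 1..2.......
After op 6 (insert('n')): buffer="qgndqnnejnjnjwn" (len 15), cursors c1@3 c2@7 c3@10 c4@12, authorship 1.1.2.2..3.4...
Authorship (.=original, N=cursor N): 1 . 1 . 2 . 2 . . 3 . 4 . . .
Index 11: author = 4

Answer: cursor 4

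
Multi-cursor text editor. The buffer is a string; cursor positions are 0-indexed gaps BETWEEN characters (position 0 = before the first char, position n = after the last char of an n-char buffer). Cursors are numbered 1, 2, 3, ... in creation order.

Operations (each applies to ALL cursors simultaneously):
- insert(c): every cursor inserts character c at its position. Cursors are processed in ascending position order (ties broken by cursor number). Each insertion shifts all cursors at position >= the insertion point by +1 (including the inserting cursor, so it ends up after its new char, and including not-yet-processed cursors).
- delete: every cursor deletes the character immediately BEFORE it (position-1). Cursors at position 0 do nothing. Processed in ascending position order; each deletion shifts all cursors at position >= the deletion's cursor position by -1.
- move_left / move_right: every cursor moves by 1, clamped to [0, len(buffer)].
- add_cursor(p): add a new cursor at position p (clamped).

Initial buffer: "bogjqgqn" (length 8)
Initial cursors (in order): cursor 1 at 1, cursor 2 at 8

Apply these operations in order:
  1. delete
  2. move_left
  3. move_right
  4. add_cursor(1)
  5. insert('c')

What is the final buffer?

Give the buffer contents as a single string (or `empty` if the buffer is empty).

After op 1 (delete): buffer="ogjqgq" (len 6), cursors c1@0 c2@6, authorship ......
After op 2 (move_left): buffer="ogjqgq" (len 6), cursors c1@0 c2@5, authorship ......
After op 3 (move_right): buffer="ogjqgq" (len 6), cursors c1@1 c2@6, authorship ......
After op 4 (add_cursor(1)): buffer="ogjqgq" (len 6), cursors c1@1 c3@1 c2@6, authorship ......
After op 5 (insert('c')): buffer="occgjqgqc" (len 9), cursors c1@3 c3@3 c2@9, authorship .13.....2

Answer: occgjqgqc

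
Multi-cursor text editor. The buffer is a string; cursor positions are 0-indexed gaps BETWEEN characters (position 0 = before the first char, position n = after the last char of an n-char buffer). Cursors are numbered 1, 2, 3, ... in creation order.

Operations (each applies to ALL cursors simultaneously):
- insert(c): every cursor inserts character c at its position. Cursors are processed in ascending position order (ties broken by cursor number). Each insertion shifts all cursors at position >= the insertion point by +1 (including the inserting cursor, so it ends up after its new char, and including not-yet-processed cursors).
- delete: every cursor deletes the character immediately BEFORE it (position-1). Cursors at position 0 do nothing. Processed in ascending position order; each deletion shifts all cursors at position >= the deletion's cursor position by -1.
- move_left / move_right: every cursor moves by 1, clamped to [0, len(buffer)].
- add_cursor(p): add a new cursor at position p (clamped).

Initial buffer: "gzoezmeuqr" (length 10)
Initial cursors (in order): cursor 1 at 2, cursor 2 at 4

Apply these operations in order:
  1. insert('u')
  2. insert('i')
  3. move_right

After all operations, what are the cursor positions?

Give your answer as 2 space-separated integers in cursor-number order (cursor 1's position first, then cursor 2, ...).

After op 1 (insert('u')): buffer="gzuoeuzmeuqr" (len 12), cursors c1@3 c2@6, authorship ..1..2......
After op 2 (insert('i')): buffer="gzuioeuizmeuqr" (len 14), cursors c1@4 c2@8, authorship ..11..22......
After op 3 (move_right): buffer="gzuioeuizmeuqr" (len 14), cursors c1@5 c2@9, authorship ..11..22......

Answer: 5 9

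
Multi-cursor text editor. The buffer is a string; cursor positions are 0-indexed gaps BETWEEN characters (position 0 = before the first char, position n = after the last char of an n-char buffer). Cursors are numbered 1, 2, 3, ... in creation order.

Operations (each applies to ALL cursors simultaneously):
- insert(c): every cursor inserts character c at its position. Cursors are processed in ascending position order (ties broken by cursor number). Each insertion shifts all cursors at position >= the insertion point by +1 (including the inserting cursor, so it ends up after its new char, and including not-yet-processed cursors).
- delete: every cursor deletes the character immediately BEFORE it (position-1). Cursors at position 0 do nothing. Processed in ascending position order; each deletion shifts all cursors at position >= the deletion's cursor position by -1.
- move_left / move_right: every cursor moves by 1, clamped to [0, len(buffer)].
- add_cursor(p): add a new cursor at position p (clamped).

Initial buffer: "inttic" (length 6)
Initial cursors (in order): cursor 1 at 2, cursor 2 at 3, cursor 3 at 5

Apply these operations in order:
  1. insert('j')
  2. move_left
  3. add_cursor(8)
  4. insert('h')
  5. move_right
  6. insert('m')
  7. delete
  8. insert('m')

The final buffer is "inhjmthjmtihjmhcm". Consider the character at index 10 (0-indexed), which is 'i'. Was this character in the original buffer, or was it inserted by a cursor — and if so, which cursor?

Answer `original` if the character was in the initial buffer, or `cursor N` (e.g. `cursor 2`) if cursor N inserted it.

After op 1 (insert('j')): buffer="injtjtijc" (len 9), cursors c1@3 c2@5 c3@8, authorship ..1.2..3.
After op 2 (move_left): buffer="injtjtijc" (len 9), cursors c1@2 c2@4 c3@7, authorship ..1.2..3.
After op 3 (add_cursor(8)): buffer="injtjtijc" (len 9), cursors c1@2 c2@4 c3@7 c4@8, authorship ..1.2..3.
After op 4 (insert('h')): buffer="inhjthjtihjhc" (len 13), cursors c1@3 c2@6 c3@10 c4@12, authorship ..11.22..334.
After op 5 (move_right): buffer="inhjthjtihjhc" (len 13), cursors c1@4 c2@7 c3@11 c4@13, authorship ..11.22..334.
After op 6 (insert('m')): buffer="inhjmthjmtihjmhcm" (len 17), cursors c1@5 c2@9 c3@14 c4@17, authorship ..111.222..3334.4
After op 7 (delete): buffer="inhjthjtihjhc" (len 13), cursors c1@4 c2@7 c3@11 c4@13, authorship ..11.22..334.
After op 8 (insert('m')): buffer="inhjmthjmtihjmhcm" (len 17), cursors c1@5 c2@9 c3@14 c4@17, authorship ..111.222..3334.4
Authorship (.=original, N=cursor N): . . 1 1 1 . 2 2 2 . . 3 3 3 4 . 4
Index 10: author = original

Answer: original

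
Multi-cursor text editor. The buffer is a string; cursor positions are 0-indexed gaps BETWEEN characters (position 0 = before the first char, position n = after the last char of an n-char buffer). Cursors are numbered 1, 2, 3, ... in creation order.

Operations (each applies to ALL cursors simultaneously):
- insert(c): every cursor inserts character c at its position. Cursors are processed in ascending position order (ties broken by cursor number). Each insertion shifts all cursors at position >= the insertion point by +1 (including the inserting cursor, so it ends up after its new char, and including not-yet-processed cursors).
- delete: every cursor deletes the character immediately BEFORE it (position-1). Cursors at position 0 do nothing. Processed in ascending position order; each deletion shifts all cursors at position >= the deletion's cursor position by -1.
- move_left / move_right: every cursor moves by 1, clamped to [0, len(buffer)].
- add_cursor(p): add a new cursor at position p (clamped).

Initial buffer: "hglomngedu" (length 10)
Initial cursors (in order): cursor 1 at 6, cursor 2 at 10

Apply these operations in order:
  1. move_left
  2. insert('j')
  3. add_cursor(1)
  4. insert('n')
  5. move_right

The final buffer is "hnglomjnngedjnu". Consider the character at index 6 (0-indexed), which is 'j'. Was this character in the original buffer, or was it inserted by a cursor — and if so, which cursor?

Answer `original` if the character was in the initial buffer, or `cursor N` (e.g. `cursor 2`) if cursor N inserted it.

After op 1 (move_left): buffer="hglomngedu" (len 10), cursors c1@5 c2@9, authorship ..........
After op 2 (insert('j')): buffer="hglomjngedju" (len 12), cursors c1@6 c2@11, authorship .....1....2.
After op 3 (add_cursor(1)): buffer="hglomjngedju" (len 12), cursors c3@1 c1@6 c2@11, authorship .....1....2.
After op 4 (insert('n')): buffer="hnglomjnngedjnu" (len 15), cursors c3@2 c1@8 c2@14, authorship .3....11....22.
After op 5 (move_right): buffer="hnglomjnngedjnu" (len 15), cursors c3@3 c1@9 c2@15, authorship .3....11....22.
Authorship (.=original, N=cursor N): . 3 . . . . 1 1 . . . . 2 2 .
Index 6: author = 1

Answer: cursor 1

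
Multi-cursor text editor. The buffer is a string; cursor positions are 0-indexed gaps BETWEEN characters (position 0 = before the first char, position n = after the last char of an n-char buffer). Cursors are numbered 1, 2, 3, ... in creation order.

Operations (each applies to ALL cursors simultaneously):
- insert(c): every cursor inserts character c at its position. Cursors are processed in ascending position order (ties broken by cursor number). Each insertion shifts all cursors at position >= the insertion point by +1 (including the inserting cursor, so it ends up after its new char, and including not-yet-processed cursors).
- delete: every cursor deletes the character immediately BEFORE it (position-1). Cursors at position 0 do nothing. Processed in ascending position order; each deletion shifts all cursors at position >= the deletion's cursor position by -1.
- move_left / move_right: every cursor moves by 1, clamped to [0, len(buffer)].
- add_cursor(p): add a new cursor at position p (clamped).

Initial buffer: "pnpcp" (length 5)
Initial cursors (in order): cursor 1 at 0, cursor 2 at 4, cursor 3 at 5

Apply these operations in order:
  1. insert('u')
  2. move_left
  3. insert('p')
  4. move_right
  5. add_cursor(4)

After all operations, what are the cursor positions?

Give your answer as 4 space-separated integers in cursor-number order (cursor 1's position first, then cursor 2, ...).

After op 1 (insert('u')): buffer="upnpcupu" (len 8), cursors c1@1 c2@6 c3@8, authorship 1....2.3
After op 2 (move_left): buffer="upnpcupu" (len 8), cursors c1@0 c2@5 c3@7, authorship 1....2.3
After op 3 (insert('p')): buffer="pupnpcpuppu" (len 11), cursors c1@1 c2@7 c3@10, authorship 11....22.33
After op 4 (move_right): buffer="pupnpcpuppu" (len 11), cursors c1@2 c2@8 c3@11, authorship 11....22.33
After op 5 (add_cursor(4)): buffer="pupnpcpuppu" (len 11), cursors c1@2 c4@4 c2@8 c3@11, authorship 11....22.33

Answer: 2 8 11 4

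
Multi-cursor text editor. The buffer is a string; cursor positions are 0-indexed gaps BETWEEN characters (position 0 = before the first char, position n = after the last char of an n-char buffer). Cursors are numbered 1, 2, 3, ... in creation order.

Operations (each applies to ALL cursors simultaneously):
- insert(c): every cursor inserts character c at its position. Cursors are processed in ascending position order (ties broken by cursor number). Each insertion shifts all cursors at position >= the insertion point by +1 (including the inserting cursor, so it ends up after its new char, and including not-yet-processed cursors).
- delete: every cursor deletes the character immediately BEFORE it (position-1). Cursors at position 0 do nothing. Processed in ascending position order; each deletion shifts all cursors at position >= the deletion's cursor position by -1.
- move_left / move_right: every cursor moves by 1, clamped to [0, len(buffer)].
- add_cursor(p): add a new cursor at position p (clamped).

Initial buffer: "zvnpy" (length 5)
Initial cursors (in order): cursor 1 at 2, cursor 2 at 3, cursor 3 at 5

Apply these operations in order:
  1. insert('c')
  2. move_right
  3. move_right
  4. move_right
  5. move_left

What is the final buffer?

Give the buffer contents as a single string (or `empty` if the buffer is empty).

Answer: zvcncpyc

Derivation:
After op 1 (insert('c')): buffer="zvcncpyc" (len 8), cursors c1@3 c2@5 c3@8, authorship ..1.2..3
After op 2 (move_right): buffer="zvcncpyc" (len 8), cursors c1@4 c2@6 c3@8, authorship ..1.2..3
After op 3 (move_right): buffer="zvcncpyc" (len 8), cursors c1@5 c2@7 c3@8, authorship ..1.2..3
After op 4 (move_right): buffer="zvcncpyc" (len 8), cursors c1@6 c2@8 c3@8, authorship ..1.2..3
After op 5 (move_left): buffer="zvcncpyc" (len 8), cursors c1@5 c2@7 c3@7, authorship ..1.2..3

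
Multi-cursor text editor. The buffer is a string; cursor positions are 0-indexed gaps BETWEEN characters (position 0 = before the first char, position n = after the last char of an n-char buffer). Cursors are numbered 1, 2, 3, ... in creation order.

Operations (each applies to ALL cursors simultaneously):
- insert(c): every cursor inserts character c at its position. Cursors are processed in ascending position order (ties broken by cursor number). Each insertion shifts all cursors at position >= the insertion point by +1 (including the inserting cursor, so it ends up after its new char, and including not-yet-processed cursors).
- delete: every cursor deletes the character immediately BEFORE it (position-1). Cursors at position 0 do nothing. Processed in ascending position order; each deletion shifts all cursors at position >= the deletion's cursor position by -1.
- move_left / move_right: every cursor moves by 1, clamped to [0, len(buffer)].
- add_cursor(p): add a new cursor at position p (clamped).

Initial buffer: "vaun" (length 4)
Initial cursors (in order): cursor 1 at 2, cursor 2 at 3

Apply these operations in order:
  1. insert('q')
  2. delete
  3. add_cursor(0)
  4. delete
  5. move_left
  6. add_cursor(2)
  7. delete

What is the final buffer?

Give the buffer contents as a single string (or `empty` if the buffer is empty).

Answer: v

Derivation:
After op 1 (insert('q')): buffer="vaquqn" (len 6), cursors c1@3 c2@5, authorship ..1.2.
After op 2 (delete): buffer="vaun" (len 4), cursors c1@2 c2@3, authorship ....
After op 3 (add_cursor(0)): buffer="vaun" (len 4), cursors c3@0 c1@2 c2@3, authorship ....
After op 4 (delete): buffer="vn" (len 2), cursors c3@0 c1@1 c2@1, authorship ..
After op 5 (move_left): buffer="vn" (len 2), cursors c1@0 c2@0 c3@0, authorship ..
After op 6 (add_cursor(2)): buffer="vn" (len 2), cursors c1@0 c2@0 c3@0 c4@2, authorship ..
After op 7 (delete): buffer="v" (len 1), cursors c1@0 c2@0 c3@0 c4@1, authorship .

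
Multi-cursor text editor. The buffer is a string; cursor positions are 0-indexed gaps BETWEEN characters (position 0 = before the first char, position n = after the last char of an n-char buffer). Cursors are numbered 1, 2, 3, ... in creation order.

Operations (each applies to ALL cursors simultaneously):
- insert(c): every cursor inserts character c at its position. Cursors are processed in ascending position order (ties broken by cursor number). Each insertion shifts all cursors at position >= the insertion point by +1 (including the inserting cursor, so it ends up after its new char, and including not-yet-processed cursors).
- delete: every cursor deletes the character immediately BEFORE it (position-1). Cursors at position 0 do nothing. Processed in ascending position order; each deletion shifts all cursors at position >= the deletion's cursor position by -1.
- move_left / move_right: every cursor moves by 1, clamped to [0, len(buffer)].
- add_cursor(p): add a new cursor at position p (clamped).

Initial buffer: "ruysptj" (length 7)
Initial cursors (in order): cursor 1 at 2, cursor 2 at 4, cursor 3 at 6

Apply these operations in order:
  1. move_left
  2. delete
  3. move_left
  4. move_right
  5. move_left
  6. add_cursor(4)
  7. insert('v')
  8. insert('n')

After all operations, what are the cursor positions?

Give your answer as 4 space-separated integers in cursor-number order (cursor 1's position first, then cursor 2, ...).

After op 1 (move_left): buffer="ruysptj" (len 7), cursors c1@1 c2@3 c3@5, authorship .......
After op 2 (delete): buffer="ustj" (len 4), cursors c1@0 c2@1 c3@2, authorship ....
After op 3 (move_left): buffer="ustj" (len 4), cursors c1@0 c2@0 c3@1, authorship ....
After op 4 (move_right): buffer="ustj" (len 4), cursors c1@1 c2@1 c3@2, authorship ....
After op 5 (move_left): buffer="ustj" (len 4), cursors c1@0 c2@0 c3@1, authorship ....
After op 6 (add_cursor(4)): buffer="ustj" (len 4), cursors c1@0 c2@0 c3@1 c4@4, authorship ....
After op 7 (insert('v')): buffer="vvuvstjv" (len 8), cursors c1@2 c2@2 c3@4 c4@8, authorship 12.3...4
After op 8 (insert('n')): buffer="vvnnuvnstjvn" (len 12), cursors c1@4 c2@4 c3@7 c4@12, authorship 1212.33...44

Answer: 4 4 7 12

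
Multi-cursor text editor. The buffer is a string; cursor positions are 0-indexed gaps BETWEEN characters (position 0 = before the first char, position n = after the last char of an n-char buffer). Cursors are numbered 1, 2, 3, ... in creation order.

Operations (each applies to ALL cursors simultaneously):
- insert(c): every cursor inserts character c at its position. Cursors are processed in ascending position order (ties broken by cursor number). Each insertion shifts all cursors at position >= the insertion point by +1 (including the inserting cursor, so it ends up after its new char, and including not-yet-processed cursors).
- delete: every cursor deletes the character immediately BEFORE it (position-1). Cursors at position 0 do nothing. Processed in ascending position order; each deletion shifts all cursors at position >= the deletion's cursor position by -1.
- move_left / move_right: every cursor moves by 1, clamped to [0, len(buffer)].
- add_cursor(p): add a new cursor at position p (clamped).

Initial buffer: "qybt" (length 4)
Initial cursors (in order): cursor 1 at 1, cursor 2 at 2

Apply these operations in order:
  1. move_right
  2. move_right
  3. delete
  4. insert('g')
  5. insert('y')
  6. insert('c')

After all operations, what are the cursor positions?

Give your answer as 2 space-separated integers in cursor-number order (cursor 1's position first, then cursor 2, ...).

Answer: 8 8

Derivation:
After op 1 (move_right): buffer="qybt" (len 4), cursors c1@2 c2@3, authorship ....
After op 2 (move_right): buffer="qybt" (len 4), cursors c1@3 c2@4, authorship ....
After op 3 (delete): buffer="qy" (len 2), cursors c1@2 c2@2, authorship ..
After op 4 (insert('g')): buffer="qygg" (len 4), cursors c1@4 c2@4, authorship ..12
After op 5 (insert('y')): buffer="qyggyy" (len 6), cursors c1@6 c2@6, authorship ..1212
After op 6 (insert('c')): buffer="qyggyycc" (len 8), cursors c1@8 c2@8, authorship ..121212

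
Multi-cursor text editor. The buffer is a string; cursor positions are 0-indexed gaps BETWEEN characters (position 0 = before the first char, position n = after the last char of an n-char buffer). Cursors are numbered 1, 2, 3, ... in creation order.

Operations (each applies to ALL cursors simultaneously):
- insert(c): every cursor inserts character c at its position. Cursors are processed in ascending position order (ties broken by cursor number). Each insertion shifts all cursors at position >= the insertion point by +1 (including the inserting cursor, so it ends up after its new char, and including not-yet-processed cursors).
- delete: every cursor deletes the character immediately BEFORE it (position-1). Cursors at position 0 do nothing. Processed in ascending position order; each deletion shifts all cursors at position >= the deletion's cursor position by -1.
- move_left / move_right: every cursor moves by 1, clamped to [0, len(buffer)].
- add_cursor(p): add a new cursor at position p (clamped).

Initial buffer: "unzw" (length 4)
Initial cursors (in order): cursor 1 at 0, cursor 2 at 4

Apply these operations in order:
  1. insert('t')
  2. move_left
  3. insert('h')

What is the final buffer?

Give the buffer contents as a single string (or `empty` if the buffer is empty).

Answer: htunzwht

Derivation:
After op 1 (insert('t')): buffer="tunzwt" (len 6), cursors c1@1 c2@6, authorship 1....2
After op 2 (move_left): buffer="tunzwt" (len 6), cursors c1@0 c2@5, authorship 1....2
After op 3 (insert('h')): buffer="htunzwht" (len 8), cursors c1@1 c2@7, authorship 11....22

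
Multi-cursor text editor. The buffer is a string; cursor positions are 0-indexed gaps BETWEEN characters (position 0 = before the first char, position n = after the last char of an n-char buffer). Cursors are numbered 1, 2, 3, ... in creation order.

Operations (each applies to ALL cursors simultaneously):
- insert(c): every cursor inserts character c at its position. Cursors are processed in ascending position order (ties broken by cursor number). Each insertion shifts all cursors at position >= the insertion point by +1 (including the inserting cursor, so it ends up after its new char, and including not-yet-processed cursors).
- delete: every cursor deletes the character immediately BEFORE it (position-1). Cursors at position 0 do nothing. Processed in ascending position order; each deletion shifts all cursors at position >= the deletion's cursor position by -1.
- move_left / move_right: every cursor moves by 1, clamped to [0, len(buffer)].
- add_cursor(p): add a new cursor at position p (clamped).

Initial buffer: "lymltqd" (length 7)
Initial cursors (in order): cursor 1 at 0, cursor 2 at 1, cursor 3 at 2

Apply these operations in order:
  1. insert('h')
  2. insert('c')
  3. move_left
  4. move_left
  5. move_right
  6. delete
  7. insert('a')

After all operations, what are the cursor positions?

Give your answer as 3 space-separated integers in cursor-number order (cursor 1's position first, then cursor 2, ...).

After op 1 (insert('h')): buffer="hlhyhmltqd" (len 10), cursors c1@1 c2@3 c3@5, authorship 1.2.3.....
After op 2 (insert('c')): buffer="hclhcyhcmltqd" (len 13), cursors c1@2 c2@5 c3@8, authorship 11.22.33.....
After op 3 (move_left): buffer="hclhcyhcmltqd" (len 13), cursors c1@1 c2@4 c3@7, authorship 11.22.33.....
After op 4 (move_left): buffer="hclhcyhcmltqd" (len 13), cursors c1@0 c2@3 c3@6, authorship 11.22.33.....
After op 5 (move_right): buffer="hclhcyhcmltqd" (len 13), cursors c1@1 c2@4 c3@7, authorship 11.22.33.....
After op 6 (delete): buffer="clcycmltqd" (len 10), cursors c1@0 c2@2 c3@4, authorship 1.2.3.....
After op 7 (insert('a')): buffer="aclacyacmltqd" (len 13), cursors c1@1 c2@4 c3@7, authorship 11.22.33.....

Answer: 1 4 7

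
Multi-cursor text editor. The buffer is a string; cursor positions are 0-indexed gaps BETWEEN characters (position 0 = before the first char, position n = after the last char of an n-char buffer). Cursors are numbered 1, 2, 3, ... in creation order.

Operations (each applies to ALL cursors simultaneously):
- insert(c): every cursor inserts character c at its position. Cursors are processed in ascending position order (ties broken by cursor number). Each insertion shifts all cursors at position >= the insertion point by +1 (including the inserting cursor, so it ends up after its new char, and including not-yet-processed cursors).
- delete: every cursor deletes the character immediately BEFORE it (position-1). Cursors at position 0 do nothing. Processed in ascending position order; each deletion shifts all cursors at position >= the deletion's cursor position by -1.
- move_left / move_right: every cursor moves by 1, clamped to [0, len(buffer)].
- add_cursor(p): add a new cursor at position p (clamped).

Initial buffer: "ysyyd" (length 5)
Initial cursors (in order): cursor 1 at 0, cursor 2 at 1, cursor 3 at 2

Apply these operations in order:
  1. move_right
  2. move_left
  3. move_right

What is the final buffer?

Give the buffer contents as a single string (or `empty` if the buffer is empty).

Answer: ysyyd

Derivation:
After op 1 (move_right): buffer="ysyyd" (len 5), cursors c1@1 c2@2 c3@3, authorship .....
After op 2 (move_left): buffer="ysyyd" (len 5), cursors c1@0 c2@1 c3@2, authorship .....
After op 3 (move_right): buffer="ysyyd" (len 5), cursors c1@1 c2@2 c3@3, authorship .....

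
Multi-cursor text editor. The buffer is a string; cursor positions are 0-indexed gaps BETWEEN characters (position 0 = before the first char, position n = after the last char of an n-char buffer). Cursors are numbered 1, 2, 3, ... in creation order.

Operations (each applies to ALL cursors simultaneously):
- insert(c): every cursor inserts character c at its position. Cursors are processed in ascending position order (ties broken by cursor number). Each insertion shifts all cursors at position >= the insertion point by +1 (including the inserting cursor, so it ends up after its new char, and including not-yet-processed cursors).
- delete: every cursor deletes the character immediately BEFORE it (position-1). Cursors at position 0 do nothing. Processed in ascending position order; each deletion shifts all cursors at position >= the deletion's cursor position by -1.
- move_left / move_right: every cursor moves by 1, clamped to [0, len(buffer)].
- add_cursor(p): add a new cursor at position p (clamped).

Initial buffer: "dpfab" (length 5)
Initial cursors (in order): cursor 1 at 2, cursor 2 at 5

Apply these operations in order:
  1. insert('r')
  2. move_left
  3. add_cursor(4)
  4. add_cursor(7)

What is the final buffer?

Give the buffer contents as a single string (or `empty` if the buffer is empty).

After op 1 (insert('r')): buffer="dprfabr" (len 7), cursors c1@3 c2@7, authorship ..1...2
After op 2 (move_left): buffer="dprfabr" (len 7), cursors c1@2 c2@6, authorship ..1...2
After op 3 (add_cursor(4)): buffer="dprfabr" (len 7), cursors c1@2 c3@4 c2@6, authorship ..1...2
After op 4 (add_cursor(7)): buffer="dprfabr" (len 7), cursors c1@2 c3@4 c2@6 c4@7, authorship ..1...2

Answer: dprfabr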